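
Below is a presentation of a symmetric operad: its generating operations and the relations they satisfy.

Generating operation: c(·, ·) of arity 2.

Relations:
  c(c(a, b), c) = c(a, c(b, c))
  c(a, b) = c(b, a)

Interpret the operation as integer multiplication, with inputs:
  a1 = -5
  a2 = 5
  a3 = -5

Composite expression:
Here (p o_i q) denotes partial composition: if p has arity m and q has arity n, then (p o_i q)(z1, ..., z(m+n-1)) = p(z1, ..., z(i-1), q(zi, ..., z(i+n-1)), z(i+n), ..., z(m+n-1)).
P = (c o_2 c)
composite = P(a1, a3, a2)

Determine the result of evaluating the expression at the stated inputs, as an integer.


c(a3, a2) = -25
c(a1, c(a3, a2)) = 125

125


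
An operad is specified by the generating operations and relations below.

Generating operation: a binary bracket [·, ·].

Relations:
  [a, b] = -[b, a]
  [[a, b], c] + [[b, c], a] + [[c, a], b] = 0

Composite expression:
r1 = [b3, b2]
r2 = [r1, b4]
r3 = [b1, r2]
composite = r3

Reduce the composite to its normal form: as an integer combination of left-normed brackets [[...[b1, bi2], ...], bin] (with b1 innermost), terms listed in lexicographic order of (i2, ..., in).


Antisymmetry and Jacobi reduce to b1-anchored left-normed brackets.
Composite bracket: [b1, [[b3, b2], b4]]
Applying ab - ba throughout gives 8 signed words (2^3 = 8).
Collect the words opening with b1:
  word b1b2b3b4 has sign -1, contributing -[[[b1, b2], b3], b4]
  word b1b3b2b4 has sign +1, contributing +[[[b1, b3], b2], b4]
  word b1b4b2b3 has sign +1, contributing +[[[b1, b4], b2], b3]
  word b1b4b3b2 has sign -1, contributing -[[[b1, b4], b3], b2]

-[[[b1, b2], b3], b4] + [[[b1, b3], b2], b4] + [[[b1, b4], b2], b3] - [[[b1, b4], b3], b2]


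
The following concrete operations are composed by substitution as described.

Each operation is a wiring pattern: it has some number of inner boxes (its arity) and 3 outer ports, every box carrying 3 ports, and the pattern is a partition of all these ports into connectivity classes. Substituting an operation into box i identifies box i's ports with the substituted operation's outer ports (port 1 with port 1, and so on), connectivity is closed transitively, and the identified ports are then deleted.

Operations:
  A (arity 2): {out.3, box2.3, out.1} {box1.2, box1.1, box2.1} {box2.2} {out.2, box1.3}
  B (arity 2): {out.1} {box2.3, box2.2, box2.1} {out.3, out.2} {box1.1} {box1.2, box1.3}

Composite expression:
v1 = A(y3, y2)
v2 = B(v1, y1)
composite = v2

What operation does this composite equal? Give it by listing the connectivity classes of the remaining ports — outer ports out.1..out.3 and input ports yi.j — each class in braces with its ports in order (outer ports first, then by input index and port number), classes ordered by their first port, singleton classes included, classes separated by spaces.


Connectivity passes through glued B-boundaries; trace each wire chain.
after A, the pattern on (y3, y2) reads {out.1, out.3, y2.3} {out.2, y3.3} {y2.1, y3.1, y3.2} {y2.2} (out.j = its outer ports)
after B, the pattern on (y3, y2, y1) reads {out.1} {out.2, out.3} {y1.1, y1.2, y1.3} {y2.1, y3.1, y3.2} {y2.2} {y2.3, y3.3} (out.j = its outer ports)

{out.1} {out.2, out.3} {y1.1, y1.2, y1.3} {y2.1, y3.1, y3.2} {y2.2} {y2.3, y3.3}


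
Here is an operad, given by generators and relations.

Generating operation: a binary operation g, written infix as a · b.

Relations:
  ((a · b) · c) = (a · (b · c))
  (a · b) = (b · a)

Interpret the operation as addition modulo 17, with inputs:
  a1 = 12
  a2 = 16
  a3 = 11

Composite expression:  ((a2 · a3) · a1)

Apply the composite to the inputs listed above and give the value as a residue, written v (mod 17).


(a2 · a3) = 10
((a2 · a3) · a1) = 5

5 (mod 17)


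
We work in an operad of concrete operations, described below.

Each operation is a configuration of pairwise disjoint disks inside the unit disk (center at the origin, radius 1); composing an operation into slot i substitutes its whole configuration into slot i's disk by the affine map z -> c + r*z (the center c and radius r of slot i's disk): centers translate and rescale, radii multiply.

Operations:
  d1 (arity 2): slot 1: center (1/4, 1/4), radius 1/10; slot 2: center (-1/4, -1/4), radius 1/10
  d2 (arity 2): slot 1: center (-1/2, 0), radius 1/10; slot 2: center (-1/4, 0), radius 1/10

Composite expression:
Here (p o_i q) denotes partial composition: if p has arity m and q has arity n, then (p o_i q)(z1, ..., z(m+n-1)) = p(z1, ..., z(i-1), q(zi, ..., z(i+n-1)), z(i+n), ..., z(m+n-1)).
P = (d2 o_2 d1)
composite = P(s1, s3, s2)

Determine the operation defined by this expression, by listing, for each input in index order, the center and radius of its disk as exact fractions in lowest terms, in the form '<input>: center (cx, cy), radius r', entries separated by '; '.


s1: center (-1/2, 0), radius 1/10; s2: center (-11/40, -1/40), radius 1/100; s3: center (-9/40, 1/40), radius 1/100


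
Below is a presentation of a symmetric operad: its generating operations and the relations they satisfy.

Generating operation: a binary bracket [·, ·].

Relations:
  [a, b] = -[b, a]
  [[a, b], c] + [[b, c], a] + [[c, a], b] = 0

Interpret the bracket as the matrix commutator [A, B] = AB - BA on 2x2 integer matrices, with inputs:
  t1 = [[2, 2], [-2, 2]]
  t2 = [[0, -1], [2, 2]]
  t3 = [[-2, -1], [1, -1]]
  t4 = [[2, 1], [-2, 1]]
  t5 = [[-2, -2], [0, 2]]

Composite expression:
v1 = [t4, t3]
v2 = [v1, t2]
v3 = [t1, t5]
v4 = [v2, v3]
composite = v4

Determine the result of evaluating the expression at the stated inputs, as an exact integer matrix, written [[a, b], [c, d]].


[[0, 32], [-32, 0]]

[t4, t3] = [[-1, 0], [1, 1]]
[[t4, t3], t2] = [[1, 2], [2, -1]]
[t1, t5] = [[-4, 8], [8, 4]]
[[[t4, t3], t2], [t1, t5]] = [[0, 32], [-32, 0]]


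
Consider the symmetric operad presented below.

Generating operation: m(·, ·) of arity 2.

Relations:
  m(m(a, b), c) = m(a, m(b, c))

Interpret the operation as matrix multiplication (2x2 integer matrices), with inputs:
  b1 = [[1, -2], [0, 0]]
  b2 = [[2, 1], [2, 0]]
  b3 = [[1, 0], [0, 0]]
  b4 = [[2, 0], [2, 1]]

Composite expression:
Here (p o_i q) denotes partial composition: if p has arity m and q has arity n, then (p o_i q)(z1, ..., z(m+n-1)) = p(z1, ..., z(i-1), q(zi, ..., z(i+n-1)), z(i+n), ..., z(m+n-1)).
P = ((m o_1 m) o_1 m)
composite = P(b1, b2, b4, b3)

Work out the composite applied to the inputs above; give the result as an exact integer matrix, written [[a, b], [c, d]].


[[-2, 0], [0, 0]]

m(b1, b2) = [[-2, 1], [0, 0]]
m(m(b1, b2), b4) = [[-2, 1], [0, 0]]
m(m(m(b1, b2), b4), b3) = [[-2, 0], [0, 0]]


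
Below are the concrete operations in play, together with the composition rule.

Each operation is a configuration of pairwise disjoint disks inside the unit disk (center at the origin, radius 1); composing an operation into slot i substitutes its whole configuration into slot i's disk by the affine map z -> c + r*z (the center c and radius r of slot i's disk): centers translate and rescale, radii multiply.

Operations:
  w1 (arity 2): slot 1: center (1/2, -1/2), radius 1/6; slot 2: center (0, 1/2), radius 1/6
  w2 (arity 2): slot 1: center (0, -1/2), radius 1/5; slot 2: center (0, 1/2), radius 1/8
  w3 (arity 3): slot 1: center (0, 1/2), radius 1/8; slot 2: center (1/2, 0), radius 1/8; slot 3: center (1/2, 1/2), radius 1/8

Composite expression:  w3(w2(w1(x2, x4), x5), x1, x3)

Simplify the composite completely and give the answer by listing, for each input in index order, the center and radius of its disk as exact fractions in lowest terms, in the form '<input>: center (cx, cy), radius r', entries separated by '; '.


x1: center (1/2, 0), radius 1/8; x2: center (1/80, 17/40), radius 1/240; x3: center (1/2, 1/2), radius 1/8; x4: center (0, 9/20), radius 1/240; x5: center (0, 9/16), radius 1/64

Affine substitution under w3: radii multiply and x-centers shift.
x2: after 3 affine steps, its disk has center (1/80, 17/40), radius 1/240
x4: after 3 affine steps, its disk has center (0, 9/20), radius 1/240
x5: after 2 affine steps, its disk has center (0, 9/16), radius 1/64
x1: after 1 affine step, its disk has center (1/2, 0), radius 1/8
x3: after 1 affine step, its disk has center (1/2, 1/2), radius 1/8


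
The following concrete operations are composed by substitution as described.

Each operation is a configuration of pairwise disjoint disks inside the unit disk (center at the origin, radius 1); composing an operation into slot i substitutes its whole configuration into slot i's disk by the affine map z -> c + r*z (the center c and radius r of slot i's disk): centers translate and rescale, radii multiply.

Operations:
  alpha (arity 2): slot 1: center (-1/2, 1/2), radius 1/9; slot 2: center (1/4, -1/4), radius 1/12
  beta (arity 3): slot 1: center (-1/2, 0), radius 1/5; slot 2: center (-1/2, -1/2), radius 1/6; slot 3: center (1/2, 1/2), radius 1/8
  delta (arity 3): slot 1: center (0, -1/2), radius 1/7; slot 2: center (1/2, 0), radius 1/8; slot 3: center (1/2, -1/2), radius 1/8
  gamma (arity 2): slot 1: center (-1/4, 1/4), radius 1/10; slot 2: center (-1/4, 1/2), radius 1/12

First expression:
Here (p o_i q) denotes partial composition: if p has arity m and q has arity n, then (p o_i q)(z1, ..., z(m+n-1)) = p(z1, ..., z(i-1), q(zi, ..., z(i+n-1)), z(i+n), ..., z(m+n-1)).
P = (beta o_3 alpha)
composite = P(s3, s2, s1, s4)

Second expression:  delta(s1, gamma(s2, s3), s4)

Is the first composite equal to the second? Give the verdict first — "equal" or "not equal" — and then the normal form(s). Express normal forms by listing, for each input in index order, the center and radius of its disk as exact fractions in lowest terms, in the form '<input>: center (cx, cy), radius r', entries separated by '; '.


The first expression reduces to s1: center (7/16, 9/16), radius 1/72; s2: center (-1/2, -1/2), radius 1/6; s3: center (-1/2, 0), radius 1/5; s4: center (17/32, 15/32), radius 1/96
The second expression reduces to s1: center (0, -1/2), radius 1/7; s2: center (15/32, 1/32), radius 1/80; s3: center (15/32, 1/16), radius 1/96; s4: center (1/2, -1/2), radius 1/8
Different reductions; not equal.

not equal — first s1: center (7/16, 9/16), radius 1/72; s2: center (-1/2, -1/2), radius 1/6; s3: center (-1/2, 0), radius 1/5; s4: center (17/32, 15/32), radius 1/96, second s1: center (0, -1/2), radius 1/7; s2: center (15/32, 1/32), radius 1/80; s3: center (15/32, 1/16), radius 1/96; s4: center (1/2, -1/2), radius 1/8


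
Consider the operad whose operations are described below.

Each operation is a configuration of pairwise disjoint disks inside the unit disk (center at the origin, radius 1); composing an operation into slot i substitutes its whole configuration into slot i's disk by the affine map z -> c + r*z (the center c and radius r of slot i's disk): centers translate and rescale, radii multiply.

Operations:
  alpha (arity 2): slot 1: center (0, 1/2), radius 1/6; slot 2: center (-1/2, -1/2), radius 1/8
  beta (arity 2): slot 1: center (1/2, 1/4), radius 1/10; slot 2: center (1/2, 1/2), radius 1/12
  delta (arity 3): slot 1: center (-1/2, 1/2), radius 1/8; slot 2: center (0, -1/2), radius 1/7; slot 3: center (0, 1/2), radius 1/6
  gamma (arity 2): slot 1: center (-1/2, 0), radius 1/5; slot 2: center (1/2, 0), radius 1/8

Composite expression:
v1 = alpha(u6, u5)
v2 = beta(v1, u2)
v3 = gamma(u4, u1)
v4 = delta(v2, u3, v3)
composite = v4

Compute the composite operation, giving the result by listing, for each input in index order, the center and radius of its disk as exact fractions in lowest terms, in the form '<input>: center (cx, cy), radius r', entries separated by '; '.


u1: center (1/12, 1/2), radius 1/48; u2: center (-7/16, 9/16), radius 1/96; u3: center (0, -1/2), radius 1/7; u4: center (-1/12, 1/2), radius 1/30; u5: center (-71/160, 21/40), radius 1/640; u6: center (-7/16, 43/80), radius 1/480

Only the slot chain above each u matters under delta; compose those maps.
tracing u6 down its 3-map path: center (-7/16, 43/80), radius 1/480
tracing u5 down its 3-map path: center (-71/160, 21/40), radius 1/640
tracing u2 down its 2-map path: center (-7/16, 9/16), radius 1/96
tracing u3 down its 1-map path: center (0, -1/2), radius 1/7
tracing u4 down its 2-map path: center (-1/12, 1/2), radius 1/30
tracing u1 down its 2-map path: center (1/12, 1/2), radius 1/48


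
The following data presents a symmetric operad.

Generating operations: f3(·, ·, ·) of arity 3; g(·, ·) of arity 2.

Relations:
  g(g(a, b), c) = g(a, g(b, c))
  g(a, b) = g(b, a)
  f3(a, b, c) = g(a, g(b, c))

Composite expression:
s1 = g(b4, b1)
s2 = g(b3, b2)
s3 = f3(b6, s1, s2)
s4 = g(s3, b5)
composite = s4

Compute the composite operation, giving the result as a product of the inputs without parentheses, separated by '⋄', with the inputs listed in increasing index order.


Any arrangement under g is one operation, so sort the b-inputs.
g(b4, b1) reduces to b4 ⋄ b1
g(b3, b2) reduces to b3 ⋄ b2
f3(b6, g(b4, b1), g(b3, b2)) reduces to b6 ⋄ b4 ⋄ b1 ⋄ b3 ⋄ b2
g(f3(b6, g(b4, b1), g(b3, b2)), b5) reduces to b6 ⋄ b4 ⋄ b1 ⋄ b3 ⋄ b2 ⋄ b5
rearranged into index order: b1 ⋄ b2 ⋄ b3 ⋄ b4 ⋄ b5 ⋄ b6

b1 ⋄ b2 ⋄ b3 ⋄ b4 ⋄ b5 ⋄ b6


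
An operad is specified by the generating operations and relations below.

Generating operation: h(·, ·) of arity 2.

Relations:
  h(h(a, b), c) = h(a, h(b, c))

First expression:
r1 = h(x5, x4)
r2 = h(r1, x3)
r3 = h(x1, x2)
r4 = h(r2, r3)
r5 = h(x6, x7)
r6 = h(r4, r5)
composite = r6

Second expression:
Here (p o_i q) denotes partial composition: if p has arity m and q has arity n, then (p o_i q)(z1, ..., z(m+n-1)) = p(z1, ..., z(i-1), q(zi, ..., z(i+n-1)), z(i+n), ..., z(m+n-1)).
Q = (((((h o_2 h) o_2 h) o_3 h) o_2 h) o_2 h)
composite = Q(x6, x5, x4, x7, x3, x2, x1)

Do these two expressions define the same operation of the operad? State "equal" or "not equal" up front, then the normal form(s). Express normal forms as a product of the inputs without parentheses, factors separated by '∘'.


Normal form of the first expression: x5 ∘ x4 ∘ x3 ∘ x1 ∘ x2 ∘ x6 ∘ x7
Normal form of the second expression: x6 ∘ x5 ∘ x4 ∘ x7 ∘ x3 ∘ x2 ∘ x1
The forms do not match — not equal.

not equal — first x5 ∘ x4 ∘ x3 ∘ x1 ∘ x2 ∘ x6 ∘ x7, second x6 ∘ x5 ∘ x4 ∘ x7 ∘ x3 ∘ x2 ∘ x1


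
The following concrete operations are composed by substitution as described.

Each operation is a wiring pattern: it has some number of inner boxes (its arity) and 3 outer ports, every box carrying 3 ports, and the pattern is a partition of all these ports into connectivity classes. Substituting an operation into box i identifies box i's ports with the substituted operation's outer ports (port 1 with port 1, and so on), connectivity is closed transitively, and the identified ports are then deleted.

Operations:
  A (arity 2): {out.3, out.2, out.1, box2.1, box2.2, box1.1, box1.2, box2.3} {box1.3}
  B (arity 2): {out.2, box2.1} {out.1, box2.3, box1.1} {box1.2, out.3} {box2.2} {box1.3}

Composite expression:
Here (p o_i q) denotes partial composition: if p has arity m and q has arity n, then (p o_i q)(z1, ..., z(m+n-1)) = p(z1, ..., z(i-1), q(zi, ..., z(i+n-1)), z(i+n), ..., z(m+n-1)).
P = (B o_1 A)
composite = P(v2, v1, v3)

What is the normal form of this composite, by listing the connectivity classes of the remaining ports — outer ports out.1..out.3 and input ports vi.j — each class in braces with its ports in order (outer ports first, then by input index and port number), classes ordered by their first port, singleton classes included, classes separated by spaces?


Two ports join when wires chain via B-identified ports.
stage A: inputs (v2, v1), connectivity {out.1, out.2, out.3, v1.1, v1.2, v1.3, v2.1, v2.2} {v2.3}, out.j its boundary
stage B: inputs (v2, v1, v3), connectivity {out.1, out.3, v1.1, v1.2, v1.3, v2.1, v2.2, v3.3} {out.2, v3.1} {v2.3} {v3.2}, out.j its boundary

{out.1, out.3, v1.1, v1.2, v1.3, v2.1, v2.2, v3.3} {out.2, v3.1} {v2.3} {v3.2}


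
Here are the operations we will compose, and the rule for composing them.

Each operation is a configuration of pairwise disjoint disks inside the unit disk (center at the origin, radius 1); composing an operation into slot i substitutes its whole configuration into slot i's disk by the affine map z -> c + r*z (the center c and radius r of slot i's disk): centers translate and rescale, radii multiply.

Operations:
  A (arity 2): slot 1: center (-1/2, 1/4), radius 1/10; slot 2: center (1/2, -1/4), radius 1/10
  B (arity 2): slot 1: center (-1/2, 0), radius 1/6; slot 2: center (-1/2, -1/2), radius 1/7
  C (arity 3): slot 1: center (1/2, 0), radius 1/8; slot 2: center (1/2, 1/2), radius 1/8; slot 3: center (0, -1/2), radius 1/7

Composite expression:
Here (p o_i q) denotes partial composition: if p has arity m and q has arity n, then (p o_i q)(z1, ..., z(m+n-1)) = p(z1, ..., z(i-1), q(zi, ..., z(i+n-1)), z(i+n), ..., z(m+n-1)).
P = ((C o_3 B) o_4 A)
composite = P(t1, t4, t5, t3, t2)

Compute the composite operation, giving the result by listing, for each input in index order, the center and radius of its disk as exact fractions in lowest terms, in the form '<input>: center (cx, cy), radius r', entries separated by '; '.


t1: center (1/2, 0), radius 1/8; t2: center (-3/49, -113/196), radius 1/490; t3: center (-4/49, -111/196), radius 1/490; t4: center (1/2, 1/2), radius 1/8; t5: center (-1/14, -1/2), radius 1/42

Only the slot chain above each t matters under C; compose those maps.
input t1: applying the 1 nested substitution gives center (1/2, 0), radius 1/8
input t4: applying the 1 nested substitution gives center (1/2, 1/2), radius 1/8
input t5: applying the 2 nested substitutions gives center (-1/14, -1/2), radius 1/42
input t3: applying the 3 nested substitutions gives center (-4/49, -111/196), radius 1/490
input t2: applying the 3 nested substitutions gives center (-3/49, -113/196), radius 1/490


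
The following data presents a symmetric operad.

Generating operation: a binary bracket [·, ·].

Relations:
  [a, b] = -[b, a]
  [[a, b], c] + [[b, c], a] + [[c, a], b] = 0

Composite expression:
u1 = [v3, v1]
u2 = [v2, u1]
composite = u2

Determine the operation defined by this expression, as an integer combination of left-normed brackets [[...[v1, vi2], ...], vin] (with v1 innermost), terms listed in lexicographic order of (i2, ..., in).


Expand each bracket as ab - ba; the v1-initial words give the coefficients.
Composite bracket: [v2, [v3, v1]]
Full expansion: 4 signed words from ab - ba (2^2 = 4).
Keep just the words that open with v1:
  sign of v1v3v2 is +1, so it contributes +[[v1, v3], v2]

[[v1, v3], v2]


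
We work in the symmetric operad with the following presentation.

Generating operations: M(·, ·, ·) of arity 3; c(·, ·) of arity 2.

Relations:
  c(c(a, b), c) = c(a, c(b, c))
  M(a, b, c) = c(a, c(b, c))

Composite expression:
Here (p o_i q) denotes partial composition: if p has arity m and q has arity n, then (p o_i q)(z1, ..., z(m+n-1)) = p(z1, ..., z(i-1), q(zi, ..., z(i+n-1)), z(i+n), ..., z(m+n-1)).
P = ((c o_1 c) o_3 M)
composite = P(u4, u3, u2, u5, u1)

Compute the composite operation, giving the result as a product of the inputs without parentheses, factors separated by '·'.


Under associativity of c, the answer is the u's in reading order.
c(u4, u3) collapses to u4 · u3
M(u2, u5, u1) collapses to u2 · u5 · u1
c(c(u4, u3), M(u2, u5, u1)) collapses to u4 · u3 · u2 · u5 · u1

u4 · u3 · u2 · u5 · u1


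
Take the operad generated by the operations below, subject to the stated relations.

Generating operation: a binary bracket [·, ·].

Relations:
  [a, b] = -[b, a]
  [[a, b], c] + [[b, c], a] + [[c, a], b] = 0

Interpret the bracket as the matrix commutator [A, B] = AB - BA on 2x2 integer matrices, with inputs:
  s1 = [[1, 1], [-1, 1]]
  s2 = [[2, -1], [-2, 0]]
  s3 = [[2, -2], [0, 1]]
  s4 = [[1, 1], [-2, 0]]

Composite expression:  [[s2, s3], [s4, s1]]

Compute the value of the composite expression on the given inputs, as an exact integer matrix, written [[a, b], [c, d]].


[[-1, -2], [4, 1]]

[s2, s3] = [[-4, -3], [-2, 4]]
[s4, s1] = [[1, 1], [1, -1]]
[[s2, s3], [s4, s1]] = [[-1, -2], [4, 1]]


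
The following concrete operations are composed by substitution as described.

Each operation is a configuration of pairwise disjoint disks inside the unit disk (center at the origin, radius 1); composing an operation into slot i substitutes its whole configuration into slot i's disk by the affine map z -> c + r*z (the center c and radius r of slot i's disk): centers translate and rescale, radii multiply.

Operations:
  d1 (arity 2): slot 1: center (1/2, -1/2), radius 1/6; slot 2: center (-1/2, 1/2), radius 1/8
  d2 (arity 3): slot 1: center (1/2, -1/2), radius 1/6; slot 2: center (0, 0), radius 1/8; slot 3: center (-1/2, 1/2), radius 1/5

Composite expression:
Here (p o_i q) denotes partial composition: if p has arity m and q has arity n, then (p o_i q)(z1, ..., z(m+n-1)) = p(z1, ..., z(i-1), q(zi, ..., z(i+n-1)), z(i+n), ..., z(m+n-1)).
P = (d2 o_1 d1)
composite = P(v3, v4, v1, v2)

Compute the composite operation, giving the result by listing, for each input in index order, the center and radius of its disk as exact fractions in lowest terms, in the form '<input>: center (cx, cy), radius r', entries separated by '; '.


Affine substitution under d2: radii multiply and v-centers shift.
tracing v3 down its 2-map path: center (7/12, -7/12), radius 1/36
tracing v4 down its 2-map path: center (5/12, -5/12), radius 1/48
tracing v1 down its 1-map path: center (0, 0), radius 1/8
tracing v2 down its 1-map path: center (-1/2, 1/2), radius 1/5

v1: center (0, 0), radius 1/8; v2: center (-1/2, 1/2), radius 1/5; v3: center (7/12, -7/12), radius 1/36; v4: center (5/12, -5/12), radius 1/48


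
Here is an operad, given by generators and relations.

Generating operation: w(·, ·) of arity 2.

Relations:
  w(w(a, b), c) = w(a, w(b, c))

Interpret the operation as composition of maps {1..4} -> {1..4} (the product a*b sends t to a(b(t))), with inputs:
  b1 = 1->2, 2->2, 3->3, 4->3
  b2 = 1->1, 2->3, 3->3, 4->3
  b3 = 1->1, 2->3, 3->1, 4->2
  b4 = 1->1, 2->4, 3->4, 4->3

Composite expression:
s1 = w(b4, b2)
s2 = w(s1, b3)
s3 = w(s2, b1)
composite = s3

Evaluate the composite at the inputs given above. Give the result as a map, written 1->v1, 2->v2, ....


w(b4, b2) = 1->1, 2->4, 3->4, 4->4
w(w(b4, b2), b3) = 1->1, 2->4, 3->1, 4->4
w(w(w(b4, b2), b3), b1) = 1->4, 2->4, 3->1, 4->1

1->4, 2->4, 3->1, 4->1


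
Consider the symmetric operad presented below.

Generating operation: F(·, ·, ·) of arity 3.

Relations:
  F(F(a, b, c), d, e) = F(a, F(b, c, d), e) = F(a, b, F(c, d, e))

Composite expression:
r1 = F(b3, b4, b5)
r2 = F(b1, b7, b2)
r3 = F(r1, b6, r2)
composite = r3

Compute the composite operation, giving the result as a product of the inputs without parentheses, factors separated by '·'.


All parenthesizations of F agree; list the b-inputs left to right.
F(b3, b4, b5) collapses to b3 · b4 · b5
F(b1, b7, b2) collapses to b1 · b7 · b2
F(F(b3, b4, b5), b6, F(b1, b7, b2)) collapses to b3 · b4 · b5 · b6 · b1 · b7 · b2

b3 · b4 · b5 · b6 · b1 · b7 · b2


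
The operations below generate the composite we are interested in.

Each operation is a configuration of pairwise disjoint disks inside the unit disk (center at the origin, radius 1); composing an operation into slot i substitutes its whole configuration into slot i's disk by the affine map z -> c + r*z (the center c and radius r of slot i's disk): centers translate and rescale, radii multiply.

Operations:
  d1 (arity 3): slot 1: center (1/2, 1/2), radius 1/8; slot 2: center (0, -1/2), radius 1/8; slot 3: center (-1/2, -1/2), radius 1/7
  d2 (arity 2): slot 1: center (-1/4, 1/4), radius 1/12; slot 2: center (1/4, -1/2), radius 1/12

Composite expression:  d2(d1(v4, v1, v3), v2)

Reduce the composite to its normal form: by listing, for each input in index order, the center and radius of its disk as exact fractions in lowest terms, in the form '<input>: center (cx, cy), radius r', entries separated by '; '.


v1: center (-1/4, 5/24), radius 1/96; v2: center (1/4, -1/2), radius 1/12; v3: center (-7/24, 5/24), radius 1/84; v4: center (-5/24, 7/24), radius 1/96


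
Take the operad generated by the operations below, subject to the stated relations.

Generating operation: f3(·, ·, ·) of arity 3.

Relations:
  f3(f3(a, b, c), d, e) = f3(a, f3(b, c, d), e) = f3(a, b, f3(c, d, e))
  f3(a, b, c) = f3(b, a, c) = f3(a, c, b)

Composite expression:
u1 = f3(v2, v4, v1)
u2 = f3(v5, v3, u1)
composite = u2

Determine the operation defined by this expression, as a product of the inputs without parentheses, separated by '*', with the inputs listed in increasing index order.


v1 * v2 * v3 * v4 * v5

With f3 associative and commutative, the v-input set is all that matters.
f3(v2, v4, v1) collapses to v2 * v4 * v1
f3(v5, v3, f3(v2, v4, v1)) collapses to v5 * v3 * v2 * v4 * v1
putting the inputs in ascending order: v1 * v2 * v3 * v4 * v5


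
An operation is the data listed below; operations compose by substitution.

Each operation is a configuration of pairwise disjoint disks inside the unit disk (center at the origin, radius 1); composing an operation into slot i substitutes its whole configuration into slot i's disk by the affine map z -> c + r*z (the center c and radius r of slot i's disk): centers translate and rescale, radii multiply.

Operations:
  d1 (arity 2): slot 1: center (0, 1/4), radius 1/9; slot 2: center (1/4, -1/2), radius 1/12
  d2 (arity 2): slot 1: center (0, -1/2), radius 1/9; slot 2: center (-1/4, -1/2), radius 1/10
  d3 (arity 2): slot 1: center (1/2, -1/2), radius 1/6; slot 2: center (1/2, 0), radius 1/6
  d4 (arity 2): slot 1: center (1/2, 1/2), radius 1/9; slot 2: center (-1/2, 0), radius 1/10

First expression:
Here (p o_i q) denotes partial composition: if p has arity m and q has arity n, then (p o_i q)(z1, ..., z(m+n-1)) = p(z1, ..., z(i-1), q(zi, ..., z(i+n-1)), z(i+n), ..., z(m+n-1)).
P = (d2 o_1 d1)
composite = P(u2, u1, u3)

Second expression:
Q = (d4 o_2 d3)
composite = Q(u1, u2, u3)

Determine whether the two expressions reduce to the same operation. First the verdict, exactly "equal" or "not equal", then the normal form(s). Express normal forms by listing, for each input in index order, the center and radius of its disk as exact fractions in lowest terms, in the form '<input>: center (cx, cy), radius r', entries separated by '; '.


not equal: they reduce to u1: center (1/36, -5/9), radius 1/108; u2: center (0, -17/36), radius 1/81; u3: center (-1/4, -1/2), radius 1/10 and u1: center (1/2, 1/2), radius 1/9; u2: center (-9/20, -1/20), radius 1/60; u3: center (-9/20, 0), radius 1/60

The first composite normalizes to u1: center (1/36, -5/9), radius 1/108; u2: center (0, -17/36), radius 1/81; u3: center (-1/4, -1/2), radius 1/10
The second composite normalizes to u1: center (1/2, 1/2), radius 1/9; u2: center (-9/20, -1/20), radius 1/60; u3: center (-9/20, 0), radius 1/60
The normal forms differ: not equal.


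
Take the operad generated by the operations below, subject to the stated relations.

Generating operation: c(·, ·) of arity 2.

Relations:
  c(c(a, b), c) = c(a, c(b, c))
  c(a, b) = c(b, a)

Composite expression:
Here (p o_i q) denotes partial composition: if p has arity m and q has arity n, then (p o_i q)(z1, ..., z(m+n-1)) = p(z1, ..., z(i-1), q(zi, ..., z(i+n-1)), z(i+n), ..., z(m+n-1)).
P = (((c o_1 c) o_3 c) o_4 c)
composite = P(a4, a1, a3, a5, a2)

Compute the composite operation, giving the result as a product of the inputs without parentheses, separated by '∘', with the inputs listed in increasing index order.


a1 ∘ a2 ∘ a3 ∘ a4 ∘ a5

Reordering under c is free, so list the a-inputs canonically.
c(a4, a1) flattens to a4 ∘ a1
c(a5, a2) flattens to a5 ∘ a2
c(a3, c(a5, a2)) flattens to a3 ∘ a5 ∘ a2
c(c(a4, a1), c(a3, c(a5, a2))) flattens to a4 ∘ a1 ∘ a3 ∘ a5 ∘ a2
the factors in increasing index order: a1 ∘ a2 ∘ a3 ∘ a4 ∘ a5


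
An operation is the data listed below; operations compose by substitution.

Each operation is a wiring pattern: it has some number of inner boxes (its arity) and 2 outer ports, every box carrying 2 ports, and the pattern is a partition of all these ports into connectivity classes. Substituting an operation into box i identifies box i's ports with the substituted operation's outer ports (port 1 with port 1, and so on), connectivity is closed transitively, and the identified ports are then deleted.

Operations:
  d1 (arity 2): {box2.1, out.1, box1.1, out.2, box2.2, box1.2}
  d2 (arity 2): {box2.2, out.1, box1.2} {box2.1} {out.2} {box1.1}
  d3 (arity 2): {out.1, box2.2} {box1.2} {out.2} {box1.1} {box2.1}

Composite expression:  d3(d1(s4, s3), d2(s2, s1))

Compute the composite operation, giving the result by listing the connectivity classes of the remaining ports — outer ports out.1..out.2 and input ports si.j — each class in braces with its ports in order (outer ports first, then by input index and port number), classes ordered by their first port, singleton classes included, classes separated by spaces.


Treat the ports identified at d3 as solder joints: merge, then drop.
d1 over (s4, s3) gives {out.1, out.2, s3.1, s3.2, s4.1, s4.2}, out.j being that stage's outer ports
d2 over (s2, s1) gives {out.1, s1.2, s2.2} {out.2} {s1.1} {s2.1}, out.j being that stage's outer ports
d3 over (s4, s3, s2, s1) gives {out.1} {out.2} {s1.1} {s1.2, s2.2} {s2.1} {s3.1, s3.2, s4.1, s4.2}, out.j being that stage's outer ports

{out.1} {out.2} {s1.1} {s1.2, s2.2} {s2.1} {s3.1, s3.2, s4.1, s4.2}


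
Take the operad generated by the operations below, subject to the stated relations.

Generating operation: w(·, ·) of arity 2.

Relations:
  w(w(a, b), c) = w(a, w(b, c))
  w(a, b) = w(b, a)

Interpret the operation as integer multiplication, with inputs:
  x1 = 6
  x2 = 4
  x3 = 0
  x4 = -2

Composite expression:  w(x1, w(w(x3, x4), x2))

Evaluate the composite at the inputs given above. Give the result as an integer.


0

w(x3, x4) = 0
w(w(x3, x4), x2) = 0
w(x1, w(w(x3, x4), x2)) = 0


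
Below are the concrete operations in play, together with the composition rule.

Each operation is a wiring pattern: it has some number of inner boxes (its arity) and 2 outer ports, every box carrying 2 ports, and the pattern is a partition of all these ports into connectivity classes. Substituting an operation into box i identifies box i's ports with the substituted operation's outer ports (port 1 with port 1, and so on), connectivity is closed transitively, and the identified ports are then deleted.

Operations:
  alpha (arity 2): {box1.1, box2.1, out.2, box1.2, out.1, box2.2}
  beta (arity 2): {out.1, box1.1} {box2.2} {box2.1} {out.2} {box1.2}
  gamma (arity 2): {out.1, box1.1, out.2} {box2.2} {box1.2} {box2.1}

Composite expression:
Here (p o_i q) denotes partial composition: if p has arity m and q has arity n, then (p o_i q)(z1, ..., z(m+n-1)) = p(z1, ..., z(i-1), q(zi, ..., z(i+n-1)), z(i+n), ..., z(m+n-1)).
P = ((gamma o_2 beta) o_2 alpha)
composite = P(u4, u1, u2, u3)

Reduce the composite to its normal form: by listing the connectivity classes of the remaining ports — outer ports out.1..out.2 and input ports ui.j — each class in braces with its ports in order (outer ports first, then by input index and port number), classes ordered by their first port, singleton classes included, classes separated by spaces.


{out.1, out.2, u4.1} {u1.1, u1.2, u2.1, u2.2} {u3.1} {u3.2} {u4.2}

Reachability decides: close wires over gamma-identified ports.
through alpha, on inputs (u1, u2): {out.1, out.2, u1.1, u1.2, u2.1, u2.2} (out.j = stage outer ports)
through beta, on inputs (u1, u2, u3): {out.1, u1.1, u1.2, u2.1, u2.2} {out.2} {u3.1} {u3.2} (out.j = stage outer ports)
through gamma, on inputs (u4, u1, u2, u3): {out.1, out.2, u4.1} {u1.1, u1.2, u2.1, u2.2} {u3.1} {u3.2} {u4.2} (out.j = stage outer ports)


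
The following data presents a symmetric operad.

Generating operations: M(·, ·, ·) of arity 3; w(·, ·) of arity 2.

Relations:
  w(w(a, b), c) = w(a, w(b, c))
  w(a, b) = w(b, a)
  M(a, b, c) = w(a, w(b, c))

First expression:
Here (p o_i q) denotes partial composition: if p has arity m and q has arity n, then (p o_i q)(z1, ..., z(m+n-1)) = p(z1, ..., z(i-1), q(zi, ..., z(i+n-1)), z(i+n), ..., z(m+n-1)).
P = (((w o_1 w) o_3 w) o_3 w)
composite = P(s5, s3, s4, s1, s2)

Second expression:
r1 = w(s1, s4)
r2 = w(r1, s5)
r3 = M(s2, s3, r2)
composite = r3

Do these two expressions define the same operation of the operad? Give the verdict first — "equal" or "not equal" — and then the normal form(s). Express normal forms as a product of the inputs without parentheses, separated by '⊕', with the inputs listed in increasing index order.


Normal form of the first expression: s1 ⊕ s2 ⊕ s3 ⊕ s4 ⊕ s5
Normal form of the second expression: s1 ⊕ s2 ⊕ s3 ⊕ s4 ⊕ s5
The forms coincide; equal.

equal; both compose to s1 ⊕ s2 ⊕ s3 ⊕ s4 ⊕ s5


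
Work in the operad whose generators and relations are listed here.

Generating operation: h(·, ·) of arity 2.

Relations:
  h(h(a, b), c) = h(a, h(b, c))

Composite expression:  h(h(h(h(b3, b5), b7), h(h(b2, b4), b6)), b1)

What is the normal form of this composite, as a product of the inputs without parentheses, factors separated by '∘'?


b3 ∘ b5 ∘ b7 ∘ b2 ∘ b4 ∘ b6 ∘ b1

Associativity of h dissolves the nesting; only the b-input order survives.
h(b3, b5) collapses to b3 ∘ b5
h(h(b3, b5), b7) collapses to b3 ∘ b5 ∘ b7
h(b2, b4) collapses to b2 ∘ b4
h(h(b2, b4), b6) collapses to b2 ∘ b4 ∘ b6
h(h(h(b3, b5), b7), h(h(b2, b4), b6)) collapses to b3 ∘ b5 ∘ b7 ∘ b2 ∘ b4 ∘ b6
h(h(h(h(b3, b5), b7), h(h(b2, b4), b6)), b1) collapses to b3 ∘ b5 ∘ b7 ∘ b2 ∘ b4 ∘ b6 ∘ b1


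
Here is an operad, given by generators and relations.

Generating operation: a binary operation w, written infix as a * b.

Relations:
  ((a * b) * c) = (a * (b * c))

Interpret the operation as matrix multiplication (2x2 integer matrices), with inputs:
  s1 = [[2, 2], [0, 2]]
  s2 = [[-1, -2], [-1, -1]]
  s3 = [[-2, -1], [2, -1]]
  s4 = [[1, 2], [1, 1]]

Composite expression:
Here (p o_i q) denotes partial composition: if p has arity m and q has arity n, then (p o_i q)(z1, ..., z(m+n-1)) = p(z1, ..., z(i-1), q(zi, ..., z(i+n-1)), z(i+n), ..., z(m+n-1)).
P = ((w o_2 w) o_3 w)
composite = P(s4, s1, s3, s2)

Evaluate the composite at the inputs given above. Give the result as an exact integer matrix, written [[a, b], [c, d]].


[[0, -8], [2, -2]]

(s3 * s2) = [[3, 5], [-1, -3]]
(s1 * (s3 * s2)) = [[4, 4], [-2, -6]]
(s4 * (s1 * (s3 * s2))) = [[0, -8], [2, -2]]


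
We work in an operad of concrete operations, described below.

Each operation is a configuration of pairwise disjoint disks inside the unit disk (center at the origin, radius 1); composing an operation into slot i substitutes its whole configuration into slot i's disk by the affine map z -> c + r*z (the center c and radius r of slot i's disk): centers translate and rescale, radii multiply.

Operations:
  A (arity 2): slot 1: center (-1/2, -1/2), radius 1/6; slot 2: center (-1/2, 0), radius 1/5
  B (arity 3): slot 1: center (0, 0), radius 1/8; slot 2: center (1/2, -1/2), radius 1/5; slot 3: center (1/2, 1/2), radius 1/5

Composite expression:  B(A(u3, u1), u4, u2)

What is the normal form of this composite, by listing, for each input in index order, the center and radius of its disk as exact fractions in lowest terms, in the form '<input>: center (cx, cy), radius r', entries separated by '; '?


Nesting under B composes maps z -> c + r*z down each u-path.
input u3: applying the 2 nested substitutions gives center (-1/16, -1/16), radius 1/48
input u1: applying the 2 nested substitutions gives center (-1/16, 0), radius 1/40
input u4: applying the 1 nested substitution gives center (1/2, -1/2), radius 1/5
input u2: applying the 1 nested substitution gives center (1/2, 1/2), radius 1/5

u1: center (-1/16, 0), radius 1/40; u2: center (1/2, 1/2), radius 1/5; u3: center (-1/16, -1/16), radius 1/48; u4: center (1/2, -1/2), radius 1/5


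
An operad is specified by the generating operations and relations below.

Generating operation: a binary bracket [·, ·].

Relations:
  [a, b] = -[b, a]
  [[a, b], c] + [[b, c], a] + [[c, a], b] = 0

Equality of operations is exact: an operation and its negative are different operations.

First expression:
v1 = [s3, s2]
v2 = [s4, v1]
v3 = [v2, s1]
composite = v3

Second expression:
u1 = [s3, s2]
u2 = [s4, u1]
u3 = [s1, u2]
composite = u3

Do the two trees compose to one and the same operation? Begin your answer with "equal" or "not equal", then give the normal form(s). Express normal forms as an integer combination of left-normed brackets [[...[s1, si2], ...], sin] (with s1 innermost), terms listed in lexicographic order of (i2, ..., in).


not equal: they reduce to -[[[s1, s2], s3], s4] + [[[s1, s3], s2], s4] + [[[s1, s4], s2], s3] - [[[s1, s4], s3], s2] and [[[s1, s2], s3], s4] - [[[s1, s3], s2], s4] - [[[s1, s4], s2], s3] + [[[s1, s4], s3], s2]

The first composite normalizes to -[[[s1, s2], s3], s4] + [[[s1, s3], s2], s4] + [[[s1, s4], s2], s3] - [[[s1, s4], s3], s2]
The second composite normalizes to [[[s1, s2], s3], s4] - [[[s1, s3], s2], s4] - [[[s1, s4], s2], s3] + [[[s1, s4], s3], s2]
They disagree, so not equal.


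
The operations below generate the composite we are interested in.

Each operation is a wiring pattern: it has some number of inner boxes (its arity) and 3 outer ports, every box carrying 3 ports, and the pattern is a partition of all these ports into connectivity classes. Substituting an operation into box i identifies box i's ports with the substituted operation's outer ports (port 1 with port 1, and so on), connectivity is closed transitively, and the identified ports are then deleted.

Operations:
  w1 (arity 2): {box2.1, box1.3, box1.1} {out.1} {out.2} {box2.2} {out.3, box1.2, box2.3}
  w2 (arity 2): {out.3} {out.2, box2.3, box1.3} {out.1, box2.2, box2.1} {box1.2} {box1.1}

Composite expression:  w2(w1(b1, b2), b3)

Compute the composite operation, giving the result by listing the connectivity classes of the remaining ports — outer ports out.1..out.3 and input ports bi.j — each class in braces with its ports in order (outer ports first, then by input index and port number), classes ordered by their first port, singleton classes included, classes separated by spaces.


Substituting into w2 glues patterns; closure does the rest.
the subtree at w1 composes to {out.1} {out.2} {out.3, b1.2, b2.3} {b1.1, b1.3, b2.1} {b2.2} on (b1, b2); out.j = own outer ports
the subtree at w2 composes to {out.1, b3.1, b3.2} {out.2, b1.2, b2.3, b3.3} {out.3} {b1.1, b1.3, b2.1} {b2.2} on (b1, b2, b3); out.j = own outer ports

{out.1, b3.1, b3.2} {out.2, b1.2, b2.3, b3.3} {out.3} {b1.1, b1.3, b2.1} {b2.2}


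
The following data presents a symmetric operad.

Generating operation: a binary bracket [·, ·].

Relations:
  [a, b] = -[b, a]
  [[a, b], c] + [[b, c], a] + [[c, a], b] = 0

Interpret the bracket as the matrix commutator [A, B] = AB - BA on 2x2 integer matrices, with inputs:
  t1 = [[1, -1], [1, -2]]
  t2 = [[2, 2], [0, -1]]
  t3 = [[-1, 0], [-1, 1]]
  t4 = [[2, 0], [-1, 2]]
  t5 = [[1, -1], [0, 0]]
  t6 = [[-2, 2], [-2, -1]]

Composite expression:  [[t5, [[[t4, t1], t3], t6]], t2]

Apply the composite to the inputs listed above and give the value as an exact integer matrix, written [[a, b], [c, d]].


[[-8, 64], [12, 8]]

[t4, t1] = [[-1, 0], [-3, 1]]
[[t4, t1], t3] = [[0, 0], [4, 0]]
[[[t4, t1], t3], t6] = [[-8, 0], [-4, 8]]
[t5, [[[t4, t1], t3], t6]] = [[4, -16], [4, -4]]
[[t5, [[[t4, t1], t3], t6]], t2] = [[-8, 64], [12, 8]]


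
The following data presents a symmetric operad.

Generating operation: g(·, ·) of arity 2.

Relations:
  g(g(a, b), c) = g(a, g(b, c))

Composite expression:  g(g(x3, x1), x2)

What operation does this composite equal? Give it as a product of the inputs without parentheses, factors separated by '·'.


x3 · x1 · x2


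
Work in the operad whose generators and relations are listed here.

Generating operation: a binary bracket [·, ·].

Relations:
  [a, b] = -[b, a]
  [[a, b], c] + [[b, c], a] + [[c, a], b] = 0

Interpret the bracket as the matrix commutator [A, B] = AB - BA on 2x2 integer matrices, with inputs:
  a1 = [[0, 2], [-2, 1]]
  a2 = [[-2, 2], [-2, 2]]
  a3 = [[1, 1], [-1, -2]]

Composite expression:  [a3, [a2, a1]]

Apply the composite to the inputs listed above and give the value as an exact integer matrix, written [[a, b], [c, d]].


[a2, a1] = [[0, -6], [-6, 0]]
[a3, [a2, a1]] = [[-12, -18], [18, 12]]

[[-12, -18], [18, 12]]
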